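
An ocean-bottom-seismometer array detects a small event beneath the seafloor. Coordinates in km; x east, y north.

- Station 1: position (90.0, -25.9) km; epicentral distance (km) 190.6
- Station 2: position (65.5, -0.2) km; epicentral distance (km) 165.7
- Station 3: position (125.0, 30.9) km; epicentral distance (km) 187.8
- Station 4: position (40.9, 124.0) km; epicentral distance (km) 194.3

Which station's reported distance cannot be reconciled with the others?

Station 3

Solve using three stations at a time. Using Station 1, Station 2, Station 4 (subtract circle equations pairwise → linear system) gives (x, y) ≈ (-100.0, -9.9).
Distances from that point to each station vs reported:
  Station 1: calculated 190.7 vs reported 190.6 → residual 0.1 km
  Station 2: calculated 165.8 vs reported 165.7 → residual 0.1 km
  Station 3: calculated 228.7 vs reported 187.8 → residual 40.9 km
  Station 4: calculated 194.4 vs reported 194.3 → residual 0.1 km
Station 1, Station 2, Station 4 are mutually consistent (residuals ≈ 0); Station 3 is off by 40.9 km.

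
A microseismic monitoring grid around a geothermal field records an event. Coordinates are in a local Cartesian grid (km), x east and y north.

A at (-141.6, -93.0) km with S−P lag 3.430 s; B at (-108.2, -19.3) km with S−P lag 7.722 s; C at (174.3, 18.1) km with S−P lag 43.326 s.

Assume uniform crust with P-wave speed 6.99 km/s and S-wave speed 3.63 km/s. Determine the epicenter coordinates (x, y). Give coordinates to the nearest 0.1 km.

(-141.6, -67.1)

Distance from S−P lag: d = Δt · v_P v_S / (v_P − v_S) = Δt · (6.99·3.63)/(6.99−3.63) ≈ 7.5517·Δt.
So d_A = 25.90, d_B = 58.31, d_C = 327.18 km.
Circle about each station: (x + 141.6)² + (y + 93.0)² = 25.90²; (x + 108.2)² + (y + 19.3)² = 58.31²; (x − 174.3)² + (y − 18.1)² = 327.18².
Subtracting the A equation from the B and C equations removes the quadratic terms:
66.8 x + 147.4 y = -19349.08
631.8 x + 222.2 y = -104367.40
Solving the 2×2 system: x ≈ -141.6, y ≈ -67.1 km.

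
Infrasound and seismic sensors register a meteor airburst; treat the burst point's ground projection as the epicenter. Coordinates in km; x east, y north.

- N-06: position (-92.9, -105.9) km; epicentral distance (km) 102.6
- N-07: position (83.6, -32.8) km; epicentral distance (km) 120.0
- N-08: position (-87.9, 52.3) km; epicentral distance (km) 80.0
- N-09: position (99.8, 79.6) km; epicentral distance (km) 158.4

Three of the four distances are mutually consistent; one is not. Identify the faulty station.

Solve using three stations at a time. Using N-07, N-08, N-09 (subtract circle equations pairwise → linear system) gives (x, y) ≈ (-33.4, -6.1).
Distances from that point to each station vs reported:
  N-06: calculated 116.2 vs reported 102.6 → residual 13.6 km
  N-07: calculated 120.0 vs reported 120.0 → residual 0.0 km
  N-08: calculated 79.9 vs reported 80.0 → residual 0.1 km
  N-09: calculated 158.4 vs reported 158.4 → residual 0.0 km
N-07, N-08, N-09 are mutually consistent (residuals ≈ 0); N-06 is off by 13.6 km.

N-06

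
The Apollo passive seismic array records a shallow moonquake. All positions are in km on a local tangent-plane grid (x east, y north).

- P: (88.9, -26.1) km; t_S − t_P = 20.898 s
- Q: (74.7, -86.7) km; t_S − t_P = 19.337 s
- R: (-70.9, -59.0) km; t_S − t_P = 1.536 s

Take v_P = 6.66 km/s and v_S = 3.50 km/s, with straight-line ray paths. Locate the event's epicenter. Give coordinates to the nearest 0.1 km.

x ≈ -63.3 km, y ≈ -50.6 km

Distance from S−P lag: d = Δt · v_P v_S / (v_P − v_S) = Δt · (6.66·3.50)/(6.66−3.50) ≈ 7.3766·Δt.
So d_P = 154.16, d_Q = 142.64, d_R = 11.33 km.
Circle about each station: (x − 88.9)² + (y + 26.1)² = 154.16²; (x − 74.7)² + (y + 86.7)² = 142.64²; (x + 70.9)² + (y + 59.0)² = 11.33².
Subtracting the P equation from the Q and R equations removes the quadratic terms:
-28.4 x − 121.2 y = 7931.70
-319.6 x − 65.8 y = 23560.33
Solving the 2×2 system: x ≈ -63.3, y ≈ -50.6 km.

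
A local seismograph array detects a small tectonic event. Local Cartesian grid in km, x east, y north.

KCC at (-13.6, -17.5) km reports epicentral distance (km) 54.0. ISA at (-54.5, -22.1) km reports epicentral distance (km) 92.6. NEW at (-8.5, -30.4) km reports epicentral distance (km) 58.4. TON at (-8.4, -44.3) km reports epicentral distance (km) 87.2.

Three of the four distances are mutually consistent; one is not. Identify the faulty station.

Solve using three stations at a time. Using KCC, ISA, NEW (subtract circle equations pairwise → linear system) gives (x, y) ≈ (31.5, 12.1).
Distances from that point to each station vs reported:
  KCC: calculated 54.0 vs reported 54.0 → residual 0.0 km
  ISA: calculated 92.6 vs reported 92.6 → residual 0.0 km
  NEW: calculated 58.4 vs reported 58.4 → residual 0.0 km
  TON: calculated 69.1 vs reported 87.2 → residual 18.1 km
KCC, ISA, NEW are mutually consistent (residuals ≈ 0); TON is off by 18.1 km.

TON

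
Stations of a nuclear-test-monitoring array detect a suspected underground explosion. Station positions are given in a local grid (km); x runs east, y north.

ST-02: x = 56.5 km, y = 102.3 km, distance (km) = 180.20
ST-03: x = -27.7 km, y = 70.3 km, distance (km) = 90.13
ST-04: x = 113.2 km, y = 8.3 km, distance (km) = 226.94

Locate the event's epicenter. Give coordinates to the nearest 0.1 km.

-111.8 km east, 37.9 km north

Circle about each station: (x − 56.5)² + (y − 102.3)² = 180.20²; (x + 27.7)² + (y − 70.3)² = 90.13²; (x − 113.2)² + (y − 8.3)² = 226.94².
Subtracting the ST-02 equation from the ST-03 and ST-04 equations removes the quadratic terms:
-168.4 x − 64.0 y = 16400.46
113.4 x − 188.0 y = -19804.13
Solving the 2×2 system: x ≈ -111.8, y ≈ 37.9 km.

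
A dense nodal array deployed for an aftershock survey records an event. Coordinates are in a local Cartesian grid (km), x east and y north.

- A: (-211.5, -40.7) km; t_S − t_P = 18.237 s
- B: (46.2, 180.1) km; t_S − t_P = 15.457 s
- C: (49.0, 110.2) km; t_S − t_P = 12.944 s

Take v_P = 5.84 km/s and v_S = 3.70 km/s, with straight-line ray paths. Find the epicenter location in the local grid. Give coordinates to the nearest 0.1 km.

-79.8 km east, 88.0 km north

Distance from S−P lag: d = Δt · v_P v_S / (v_P − v_S) = Δt · (5.84·3.70)/(5.84−3.70) ≈ 10.0972·Δt.
So d_A = 184.14, d_B = 156.07, d_C = 130.70 km.
Circle about each station: (x + 211.5)² + (y + 40.7)² = 184.14²; (x − 46.2)² + (y − 180.1)² = 156.07²; (x − 49.0)² + (y − 110.2)² = 130.70².
Subtracting the A equation from the B and C equations removes the quadratic terms:
515.4 x + 441.6 y = -2268.60
521.0 x + 301.8 y = -15018.65
Solving the 2×2 system: x ≈ -79.8, y ≈ 88.0 km.
Check against A (with the unrounded x, y): √((x + 211.5)²+(y + 40.7)²) = 184.14 ≈ 184.14 km. ✓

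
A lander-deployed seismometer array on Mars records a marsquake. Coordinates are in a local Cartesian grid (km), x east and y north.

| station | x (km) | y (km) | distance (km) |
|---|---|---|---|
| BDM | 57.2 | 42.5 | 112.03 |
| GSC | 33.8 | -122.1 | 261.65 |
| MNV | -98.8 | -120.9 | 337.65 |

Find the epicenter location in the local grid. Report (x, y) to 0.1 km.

(141.4, 116.4)

Circle about each station: (x − 57.2)² + (y − 42.5)² = 112.03²; (x − 33.8)² + (y + 122.1)² = 261.65²; (x + 98.8)² + (y + 120.9)² = 337.65².
Subtracting the BDM equation from the GSC and MNV equations removes the quadratic terms:
-46.8 x − 329.2 y = -44937.24
-312.0 x − 326.8 y = -82156.64
Solving the 2×2 system: x ≈ 141.4, y ≈ 116.4 km.
Check against BDM (with the unrounded x, y): √((x − 57.2)²+(y − 42.5)²) = 112.03 ≈ 112.03 km. ✓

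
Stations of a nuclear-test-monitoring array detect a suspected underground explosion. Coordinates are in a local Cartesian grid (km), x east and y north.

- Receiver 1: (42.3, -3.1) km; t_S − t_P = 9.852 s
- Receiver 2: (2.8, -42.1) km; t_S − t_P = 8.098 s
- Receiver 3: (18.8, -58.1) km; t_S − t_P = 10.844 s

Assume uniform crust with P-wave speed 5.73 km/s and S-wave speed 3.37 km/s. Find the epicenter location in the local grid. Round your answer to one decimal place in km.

Distance from S−P lag: d = Δt · v_P v_S / (v_P − v_S) = Δt · (5.73·3.37)/(5.73−3.37) ≈ 8.1822·Δt.
So d_Receiver 1 = 80.61, d_Receiver 2 = 66.26, d_Receiver 3 = 88.73 km.
Circle about each station: (x − 42.3)² + (y + 3.1)² = 80.61²; (x − 2.8)² + (y + 42.1)² = 66.26²; (x − 18.8)² + (y + 58.1)² = 88.73².
Subtracting the Receiver 1 equation from the Receiver 2 and Receiver 3 equations removes the quadratic terms:
-79.0 x − 78.0 y = 2088.93
-47.0 x − 110.0 y = 555.11
Solving the 2×2 system: x ≈ -37.1, y ≈ 10.8 km.

-37.1 km east, 10.8 km north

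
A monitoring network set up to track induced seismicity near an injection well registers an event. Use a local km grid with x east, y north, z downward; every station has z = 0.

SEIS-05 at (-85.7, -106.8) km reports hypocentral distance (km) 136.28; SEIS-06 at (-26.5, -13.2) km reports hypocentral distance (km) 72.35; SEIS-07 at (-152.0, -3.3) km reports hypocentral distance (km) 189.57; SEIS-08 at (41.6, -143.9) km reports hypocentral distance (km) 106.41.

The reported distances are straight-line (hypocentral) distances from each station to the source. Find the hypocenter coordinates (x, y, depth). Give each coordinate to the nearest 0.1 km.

(30.3, -43.4, 33.1)

Each station gives a sphere (x−x_i)² + (y−y_i)² + z² = d_i² (stations at z=0).
Subtracting the SEIS-05 sphere from SEIS-06 and SEIS-07: z² cancels, leaving linear equations in x and y:
118.4 x + 187.2 y = -4536.52
-132.6 x + 207.0 y = -13000.39
Solving: x ≈ 30.297, y ≈ -43.396 km (keep extra digits for the depth step; rounded: 30.3, -43.4).
Then from the SEIS-05 sphere: z² = 136.28² − (x + 85.7)² − (y + 106.8)² with x = 30.297, y = -43.396, so z ≈ 33.119 ≈ 33.1 km.
Check against SEIS-08 (with the unrounded solution): distance 106.42 ≈ 106.41 km. ✓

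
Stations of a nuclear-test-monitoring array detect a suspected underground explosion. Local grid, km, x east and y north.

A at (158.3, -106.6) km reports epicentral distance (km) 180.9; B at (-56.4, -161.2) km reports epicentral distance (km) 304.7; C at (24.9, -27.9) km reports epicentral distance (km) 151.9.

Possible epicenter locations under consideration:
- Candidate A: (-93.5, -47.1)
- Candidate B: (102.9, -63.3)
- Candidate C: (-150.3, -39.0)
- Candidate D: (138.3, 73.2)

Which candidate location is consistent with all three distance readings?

Candidate D

For each candidate, compare |candidate − station| to the reported distance:
Candidate A: residuals A 77.8, B 184.7, C 32.0 → max 184.7 km
Candidate B: residuals A 110.6, B 117.7, C 66.2 → max 117.7 km
Candidate C: residuals A 135.0, B 150.6, C 23.7 → max 150.6 km
Candidate D: residuals A 0.0, B 0.0, C 0.0 → max 0.0 km
Only Candidate D has all residuals ≈ 0.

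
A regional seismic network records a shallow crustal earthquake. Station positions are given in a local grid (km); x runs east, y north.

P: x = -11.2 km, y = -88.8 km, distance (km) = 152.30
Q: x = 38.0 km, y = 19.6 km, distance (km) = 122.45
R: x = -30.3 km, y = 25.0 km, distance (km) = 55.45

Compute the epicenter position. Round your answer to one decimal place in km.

x ≈ -81.5 km, y ≈ 46.3 km

Circle about each station: (x + 11.2)² + (y + 88.8)² = 152.30²; (x − 38.0)² + (y − 19.6)² = 122.45²; (x + 30.3)² + (y − 25.0)² = 55.45².
Subtracting the P equation from the Q and R equations removes the quadratic terms:
98.4 x + 216.8 y = 2018.57
-38.2 x + 227.6 y = 13652.80
Solving the 2×2 system: x ≈ -81.5, y ≈ 46.3 km.
Check against P (with the unrounded x, y): √((x + 11.2)²+(y + 88.8)²) = 152.31 ≈ 152.30 km. ✓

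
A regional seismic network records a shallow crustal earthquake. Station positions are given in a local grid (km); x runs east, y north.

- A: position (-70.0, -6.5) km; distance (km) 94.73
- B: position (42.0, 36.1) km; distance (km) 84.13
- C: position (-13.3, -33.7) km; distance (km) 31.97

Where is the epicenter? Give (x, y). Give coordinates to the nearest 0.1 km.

x ≈ 16.9 km, y ≈ -44.2 km

Circle about each station: (x + 70.0)² + (y + 6.5)² = 94.73²; (x − 42.0)² + (y − 36.1)² = 84.13²; (x + 13.3)² + (y + 33.7)² = 31.97².
Subtracting the A equation from the B and C equations removes the quadratic terms:
224.0 x + 85.2 y = 20.88
113.4 x − 54.4 y = 4322.02
Solving the 2×2 system: x ≈ 16.9, y ≈ -44.2 km.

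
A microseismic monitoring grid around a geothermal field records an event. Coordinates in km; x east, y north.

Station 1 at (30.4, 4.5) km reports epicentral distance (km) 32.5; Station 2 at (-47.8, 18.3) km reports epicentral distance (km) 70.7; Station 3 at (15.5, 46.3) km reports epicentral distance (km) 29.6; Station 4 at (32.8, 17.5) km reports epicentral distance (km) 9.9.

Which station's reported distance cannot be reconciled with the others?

Solve using three stations at a time. Using Station 2, Station 3, Station 4 (subtract circle equations pairwise → linear system) gives (x, y) ≈ (22.9, 17.6).
Distances from that point to each station vs reported:
  Station 1: calculated 15.1 vs reported 32.5 → residual 17.4 km
  Station 2: calculated 70.7 vs reported 70.7 → residual 0.0 km
  Station 3: calculated 29.6 vs reported 29.6 → residual 0.0 km
  Station 4: calculated 9.9 vs reported 9.9 → residual 0.0 km
Station 2, Station 3, Station 4 are mutually consistent (residuals ≈ 0); Station 1 is off by 17.4 km.

Station 1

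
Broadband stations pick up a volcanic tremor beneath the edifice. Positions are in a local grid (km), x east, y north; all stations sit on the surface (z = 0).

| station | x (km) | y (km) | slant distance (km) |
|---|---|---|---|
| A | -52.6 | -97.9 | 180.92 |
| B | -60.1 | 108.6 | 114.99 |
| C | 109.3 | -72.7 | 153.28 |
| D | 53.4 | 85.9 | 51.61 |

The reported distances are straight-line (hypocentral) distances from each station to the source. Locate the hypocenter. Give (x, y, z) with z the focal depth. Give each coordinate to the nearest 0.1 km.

Each station gives a sphere (x−x_i)² + (y−y_i)² + z² = d_i² (stations at z=0).
Subtracting the A sphere from B and C: z² cancels, leaving linear equations in x and y:
-15.0 x + 413.0 y = 22564.15
323.8 x + 50.4 y = 14117.90
Solving: x ≈ 34.899, y ≈ 55.902 km (keep extra digits for the depth step; rounded: 34.9, 55.9).
Then from the A sphere: z² = 180.92² − (x + 52.6)² − (y + 97.9)² with x = 34.899, y = 55.902, so z ≈ 37.695 ≈ 37.7 km.
Check against D (with the unrounded solution): distance 51.60 ≈ 51.61 km. ✓

(34.9, 55.9, 37.7)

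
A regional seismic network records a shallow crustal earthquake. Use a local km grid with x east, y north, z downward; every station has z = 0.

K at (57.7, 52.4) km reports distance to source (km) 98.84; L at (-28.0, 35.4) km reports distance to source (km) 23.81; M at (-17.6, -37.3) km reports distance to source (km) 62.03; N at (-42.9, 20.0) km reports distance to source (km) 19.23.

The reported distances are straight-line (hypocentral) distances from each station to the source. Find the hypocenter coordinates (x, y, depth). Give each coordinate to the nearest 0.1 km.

Each station gives a sphere (x−x_i)² + (y−y_i)² + z² = d_i² (stations at z=0).
Subtracting the K sphere from L and M: z² cancels, leaving linear equations in x and y:
-171.4 x − 34.0 y = 5164.54
-150.6 x − 179.4 y = 1547.62
Solving: x ≈ -34.098, y ≈ 19.998 km (keep extra digits for the depth step; rounded: -34.1, 20.0).
Then from the K sphere: z² = 98.84² − (x − 57.7)² − (y − 52.4)² with x = -34.098, y = 19.998, so z ≈ 17.105 ≈ 17.1 km.
Check against N (with the unrounded solution): distance 19.23 ≈ 19.23 km. ✓

(-34.1, 20.0, 17.1)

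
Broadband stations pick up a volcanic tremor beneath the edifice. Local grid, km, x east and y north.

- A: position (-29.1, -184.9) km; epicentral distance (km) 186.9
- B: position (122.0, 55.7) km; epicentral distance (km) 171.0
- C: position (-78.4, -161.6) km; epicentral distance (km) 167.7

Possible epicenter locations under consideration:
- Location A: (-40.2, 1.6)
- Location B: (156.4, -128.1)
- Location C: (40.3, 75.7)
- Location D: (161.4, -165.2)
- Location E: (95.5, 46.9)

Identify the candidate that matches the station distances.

For each candidate, compare |candidate − station| to the reported distance:
Location A: residuals A 0.1, B 0.0, C 0.1 → max 0.1 km
Location B: residuals A 7.1, B 16.0, C 69.5 → max 69.5 km
Location C: residuals A 82.8, B 86.9, C 97.6 → max 97.6 km
Location D: residuals A 4.6, B 53.4, C 72.1 → max 72.1 km
Location E: residuals A 76.3, B 143.1, C 103.8 → max 143.1 km
Only Location A has all residuals ≈ 0.

Location A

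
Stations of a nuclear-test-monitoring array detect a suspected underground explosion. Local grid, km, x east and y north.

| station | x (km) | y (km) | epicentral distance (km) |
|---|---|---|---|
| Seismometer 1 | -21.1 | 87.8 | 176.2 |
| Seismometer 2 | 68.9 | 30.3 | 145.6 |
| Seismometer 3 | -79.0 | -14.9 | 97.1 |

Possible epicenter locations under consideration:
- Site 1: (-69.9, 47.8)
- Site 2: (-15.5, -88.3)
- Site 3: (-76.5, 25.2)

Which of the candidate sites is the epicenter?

For each candidate, compare |candidate − station| to the reported distance:
Site 1: residuals Seismometer 1 113.1, Seismometer 2 5.7, Seismometer 3 33.7 → max 113.1 km
Site 2: residuals Seismometer 1 0.0, Seismometer 2 0.0, Seismometer 3 0.0 → max 0.0 km
Site 3: residuals Seismometer 1 92.6, Seismometer 2 0.1, Seismometer 3 56.9 → max 92.6 km
Only Site 2 has all residuals ≈ 0.

Site 2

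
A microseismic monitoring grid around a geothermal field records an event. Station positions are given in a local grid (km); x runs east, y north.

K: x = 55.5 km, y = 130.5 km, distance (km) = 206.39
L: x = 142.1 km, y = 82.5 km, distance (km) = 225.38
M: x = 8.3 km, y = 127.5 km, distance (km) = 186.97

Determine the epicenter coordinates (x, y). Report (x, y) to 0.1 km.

(-37.4, -53.8)

Circle about each station: (x − 55.5)² + (y − 130.5)² = 206.39²; (x − 142.1)² + (y − 82.5)² = 225.38²; (x − 8.3)² + (y − 127.5)² = 186.97².
Subtracting the K equation from the L and M equations removes the quadratic terms:
173.2 x − 96.0 y = -1311.15
-94.4 x − 6.0 y = 3853.69
Solving the 2×2 system: x ≈ -37.4, y ≈ -53.8 km.
Check against K (with the unrounded x, y): √((x − 55.5)²+(y − 130.5)²) = 206.41 ≈ 206.39 km. ✓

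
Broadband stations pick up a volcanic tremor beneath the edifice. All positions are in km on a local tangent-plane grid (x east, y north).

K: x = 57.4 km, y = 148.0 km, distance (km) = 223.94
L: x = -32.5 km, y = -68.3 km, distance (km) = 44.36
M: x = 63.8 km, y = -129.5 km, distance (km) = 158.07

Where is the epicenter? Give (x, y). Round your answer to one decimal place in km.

Circle about each station: (x − 57.4)² + (y − 148.0)² = 223.94²; (x + 32.5)² + (y + 68.3)² = 44.36²; (x − 63.8)² + (y + 129.5)² = 158.07².
Subtracting the K equation from the L and M equations removes the quadratic terms:
-179.8 x − 432.6 y = 28703.69
12.8 x − 555.0 y = 20804.93
Solving the 2×2 system: x ≈ -65.8, y ≈ -39.0 km.

-65.8 km east, -39.0 km north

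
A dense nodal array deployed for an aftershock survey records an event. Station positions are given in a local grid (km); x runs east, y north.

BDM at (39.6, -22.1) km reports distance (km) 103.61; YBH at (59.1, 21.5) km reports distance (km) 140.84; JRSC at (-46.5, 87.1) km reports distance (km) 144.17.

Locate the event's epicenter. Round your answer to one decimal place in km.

(-58.1, -56.6)

Circle about each station: (x − 39.6)² + (y + 22.1)² = 103.61²; (x − 59.1)² + (y − 21.5)² = 140.84²; (x + 46.5)² + (y − 87.1)² = 144.17².
Subtracting pairs of circle equations eliminates x²+y² and gives linear equations (the radical axes):
39.0 x + 87.2 y = -7202.38
-172.2 x + 218.4 y = -2357.87
Solving the 2×2 system: x ≈ -58.1, y ≈ -56.6 km.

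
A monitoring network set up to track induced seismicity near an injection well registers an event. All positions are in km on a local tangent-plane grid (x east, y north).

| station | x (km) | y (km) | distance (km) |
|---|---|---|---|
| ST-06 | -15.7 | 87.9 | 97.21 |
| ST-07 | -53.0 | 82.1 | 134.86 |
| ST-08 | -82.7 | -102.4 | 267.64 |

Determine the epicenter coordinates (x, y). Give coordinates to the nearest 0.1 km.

(78.7, 111.1)

Circle about each station: (x + 15.7)² + (y − 87.9)² = 97.21²; (x + 53.0)² + (y − 82.1)² = 134.86²; (x + 82.7)² + (y + 102.4)² = 267.64².
Subtracting the ST-06 equation from the ST-07 and ST-08 equations removes the quadratic terms:
-74.6 x − 11.6 y = -7160.93
-134.0 x − 380.6 y = -52829.24
Solving the 2×2 system: x ≈ 78.7, y ≈ 111.1 km.
Check against ST-06 (with the unrounded x, y): √((x + 15.7)²+(y − 87.9)²) = 97.22 ≈ 97.21 km. ✓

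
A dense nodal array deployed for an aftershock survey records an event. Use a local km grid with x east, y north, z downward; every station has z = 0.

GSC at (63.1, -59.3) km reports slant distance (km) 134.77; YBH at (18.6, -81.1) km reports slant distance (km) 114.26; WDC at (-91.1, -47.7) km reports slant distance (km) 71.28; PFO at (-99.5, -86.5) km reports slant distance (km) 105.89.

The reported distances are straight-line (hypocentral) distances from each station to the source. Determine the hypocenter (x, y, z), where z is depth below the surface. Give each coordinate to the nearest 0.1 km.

(-52.2, 2.6, 32.2)

Each station gives a sphere (x−x_i)² + (y−y_i)² + z² = d_i² (stations at z=0).
Subtracting the GSC sphere from YBH and WDC: z² cancels, leaving linear equations in x and y:
-89.0 x − 43.6 y = 4532.68
-308.4 x + 23.2 y = 16158.51
Solving: x ≈ -52.200, y ≈ 2.594 km (keep extra digits for the depth step; rounded: -52.2, 2.6).
Then from the GSC sphere: z² = 134.77² − (x − 63.1)² − (y + 59.3)² with x = -52.200, y = 2.594, so z ≈ 32.218 ≈ 32.2 km.
Check against PFO (with the unrounded solution): distance 105.89 ≈ 105.89 km. ✓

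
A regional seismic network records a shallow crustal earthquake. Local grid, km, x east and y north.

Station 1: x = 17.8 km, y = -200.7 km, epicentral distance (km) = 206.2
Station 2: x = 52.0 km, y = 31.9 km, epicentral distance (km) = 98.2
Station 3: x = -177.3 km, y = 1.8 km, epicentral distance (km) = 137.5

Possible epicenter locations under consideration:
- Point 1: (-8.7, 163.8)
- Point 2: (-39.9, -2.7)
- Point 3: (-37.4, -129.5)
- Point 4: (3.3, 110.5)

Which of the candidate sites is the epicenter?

Point 2

For each candidate, compare |candidate − station| to the reported distance:
Point 1: residuals Station 1 159.3, Station 2 47.0, Station 3 96.3 → max 159.3 km
Point 2: residuals Station 1 0.0, Station 2 0.0, Station 3 0.0 → max 0.0 km
Point 3: residuals Station 1 116.1, Station 2 86.3, Station 3 54.4 → max 116.1 km
Point 4: residuals Station 1 105.3, Station 2 5.7, Station 3 73.3 → max 105.3 km
Only Point 2 has all residuals ≈ 0.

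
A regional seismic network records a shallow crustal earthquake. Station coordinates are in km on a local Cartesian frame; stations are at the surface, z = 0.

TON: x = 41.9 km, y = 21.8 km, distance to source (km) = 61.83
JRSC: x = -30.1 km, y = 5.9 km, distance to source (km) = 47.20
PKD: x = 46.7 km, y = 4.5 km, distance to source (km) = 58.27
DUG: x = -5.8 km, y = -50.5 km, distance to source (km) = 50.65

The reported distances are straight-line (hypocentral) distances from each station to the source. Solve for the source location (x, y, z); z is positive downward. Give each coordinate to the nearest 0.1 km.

Each station gives a sphere (x−x_i)² + (y−y_i)² + z² = d_i² (stations at z=0).
Subtracting the TON sphere from JRSC and PKD: z² cancels, leaving linear equations in x and y:
-144.0 x − 31.8 y = 305.08
9.6 x − 34.6 y = 397.85
Solving: x ≈ 0.396, y ≈ -11.388 km (keep extra digits for the depth step; rounded: 0.4, -11.4).
Then from the TON sphere: z² = 61.83² − (x − 41.9)² − (y − 21.8)² with x = 0.396, y = -11.388, so z ≈ 31.606 ≈ 31.6 km.

(0.4, -11.4, 31.6)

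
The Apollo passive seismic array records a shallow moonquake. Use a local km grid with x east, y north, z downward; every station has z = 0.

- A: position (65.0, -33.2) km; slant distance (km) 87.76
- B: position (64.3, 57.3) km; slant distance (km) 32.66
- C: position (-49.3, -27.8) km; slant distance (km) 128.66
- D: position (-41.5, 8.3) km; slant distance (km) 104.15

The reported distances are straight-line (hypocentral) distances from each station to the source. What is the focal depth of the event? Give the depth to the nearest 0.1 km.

Each station gives a sphere (x−x_i)² + (y−y_i)² + z² = d_i² (stations at z=0).
Subtracting the A sphere from B and C: z² cancels, leaving linear equations in x and y:
-1.4 x + 181.0 y = 8725.68
-228.6 x + 10.8 y = -10975.49
Solving: x ≈ 50.308, y ≈ 48.597 km (keep extra digits for the depth step; rounded: 50.3, 48.6).
Then from the A sphere: z² = 87.76² − (x − 65.0)² − (y + 33.2)² with x = 50.308, y = 48.597, so z ≈ 28.200 ≈ 28.2 km.
Check against D (with the unrounded solution): distance 104.15 ≈ 104.15 km. ✓

depth ≈ 28.2 km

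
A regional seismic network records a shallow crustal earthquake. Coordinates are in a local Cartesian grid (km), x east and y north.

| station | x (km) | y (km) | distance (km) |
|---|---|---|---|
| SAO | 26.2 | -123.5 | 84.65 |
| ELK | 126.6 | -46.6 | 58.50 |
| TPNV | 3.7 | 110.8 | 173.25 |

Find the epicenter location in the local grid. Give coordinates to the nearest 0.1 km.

Circle about each station: (x − 26.2)² + (y + 123.5)² = 84.65²; (x − 126.6)² + (y + 46.6)² = 58.50²; (x − 3.7)² + (y − 110.8)² = 173.25².
Subtracting the SAO equation from the ELK and TPNV equations removes the quadratic terms:
200.8 x + 153.8 y = 6003.80
-45.0 x + 468.6 y = -26498.30
Solving the 2×2 system: x ≈ 68.2, y ≈ -50.0 km.

x ≈ 68.2 km, y ≈ -50.0 km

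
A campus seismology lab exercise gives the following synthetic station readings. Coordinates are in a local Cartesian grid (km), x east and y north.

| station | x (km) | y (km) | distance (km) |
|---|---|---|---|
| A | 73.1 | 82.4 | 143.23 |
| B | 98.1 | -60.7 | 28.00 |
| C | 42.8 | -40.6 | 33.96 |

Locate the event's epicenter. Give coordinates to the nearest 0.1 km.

(70.1, -60.8)

Circle about each station: (x − 73.1)² + (y − 82.4)² = 143.23²; (x − 98.1)² + (y + 60.7)² = 28.00²; (x − 42.8)² + (y + 40.6)² = 33.96².
Subtracting the A equation from the B and C equations removes the quadratic terms:
50.0 x − 286.2 y = 20905.56
-60.6 x − 246.0 y = 10708.38
Solving the 2×2 system: x ≈ 70.1, y ≈ -60.8 km.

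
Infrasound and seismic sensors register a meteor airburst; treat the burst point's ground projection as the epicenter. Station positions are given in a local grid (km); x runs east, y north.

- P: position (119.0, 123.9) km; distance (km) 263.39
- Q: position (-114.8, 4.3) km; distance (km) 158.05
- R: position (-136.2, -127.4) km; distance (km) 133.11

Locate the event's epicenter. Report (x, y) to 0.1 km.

Circle about each station: (x − 119.0)² + (y − 123.9)² = 263.39²; (x + 114.8)² + (y − 4.3)² = 158.05²; (x + 136.2)² + (y + 127.4)² = 133.11².
Subtracting the P equation from the Q and R equations removes the quadratic terms:
-467.6 x − 239.2 y = 28079.81
-510.4 x − 502.6 y = 56925.01
Solving the 2×2 system: x ≈ -4.4, y ≈ -108.8 km.
Check against P (with the unrounded x, y): √((x − 119.0)²+(y − 123.9)²) = 263.39 ≈ 263.39 km. ✓

-4.4 km east, -108.8 km north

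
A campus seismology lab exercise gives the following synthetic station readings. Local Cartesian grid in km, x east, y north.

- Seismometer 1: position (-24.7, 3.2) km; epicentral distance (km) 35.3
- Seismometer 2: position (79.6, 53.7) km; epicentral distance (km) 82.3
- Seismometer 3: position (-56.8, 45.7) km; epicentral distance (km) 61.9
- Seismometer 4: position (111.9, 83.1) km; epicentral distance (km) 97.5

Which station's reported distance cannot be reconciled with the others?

Seismometer 4

Solve using three stations at a time. Using Seismometer 1, Seismometer 2, Seismometer 3 (subtract circle equations pairwise → linear system) gives (x, y) ≈ (2.0, 26.3).
Distances from that point to each station vs reported:
  Seismometer 1: calculated 35.3 vs reported 35.3 → residual 0.0 km
  Seismometer 2: calculated 82.3 vs reported 82.3 → residual 0.0 km
  Seismometer 3: calculated 61.9 vs reported 61.9 → residual 0.0 km
  Seismometer 4: calculated 123.7 vs reported 97.5 → residual 26.2 km
Seismometer 1, Seismometer 2, Seismometer 3 are mutually consistent (residuals ≈ 0); Seismometer 4 is off by 26.2 km.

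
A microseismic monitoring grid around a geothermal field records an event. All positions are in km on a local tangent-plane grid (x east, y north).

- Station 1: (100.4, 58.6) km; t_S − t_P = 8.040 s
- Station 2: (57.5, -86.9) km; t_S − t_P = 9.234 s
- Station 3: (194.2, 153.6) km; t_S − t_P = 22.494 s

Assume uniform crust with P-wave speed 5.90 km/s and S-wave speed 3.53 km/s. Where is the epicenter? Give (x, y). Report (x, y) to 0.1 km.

(83.1, -9.9)

Distance from S−P lag: d = Δt · v_P v_S / (v_P − v_S) = Δt · (5.90·3.53)/(5.90−3.53) ≈ 8.7878·Δt.
So d_Station 1 = 70.65, d_Station 2 = 81.15, d_Station 3 = 197.67 km.
Circle about each station: (x − 100.4)² + (y − 58.6)² = 70.65²; (x − 57.5)² + (y + 86.9)² = 81.15²; (x − 194.2)² + (y − 153.6)² = 197.67².
Subtracting the Station 1 equation from the Station 2 and Station 3 equations removes the quadratic terms:
-85.8 x − 291.0 y = -4250.16
187.6 x + 190.0 y = 13710.47
Solving the 2×2 system: x ≈ 83.1, y ≈ -9.9 km.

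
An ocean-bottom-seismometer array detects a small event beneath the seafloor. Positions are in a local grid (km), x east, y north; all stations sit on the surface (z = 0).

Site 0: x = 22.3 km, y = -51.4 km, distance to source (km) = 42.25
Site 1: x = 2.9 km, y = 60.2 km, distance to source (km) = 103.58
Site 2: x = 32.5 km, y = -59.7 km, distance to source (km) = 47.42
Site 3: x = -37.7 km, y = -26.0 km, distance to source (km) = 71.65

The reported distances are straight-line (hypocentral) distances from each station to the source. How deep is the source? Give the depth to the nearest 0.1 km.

z ≈ 38.5 km

Each station gives a sphere (x−x_i)² + (y−y_i)² + z² = d_i² (stations at z=0).
Subtracting the Site 0 sphere from Site 1 and Site 2: z² cancels, leaving linear equations in x and y:
-38.8 x + 223.2 y = -8450.55
20.4 x − 16.6 y = 1017.50
Solving: x ≈ 22.211, y ≈ -34.000 km (keep extra digits for the depth step; rounded: 22.2, -34.0).
Then from the Site 0 sphere: z² = 42.25² − (x − 22.3)² − (y + 51.4)² with x = 22.211, y = -34.000, so z ≈ 38.501 ≈ 38.5 km.
Check against Site 3 (with the unrounded solution): distance 71.66 ≈ 71.65 km. ✓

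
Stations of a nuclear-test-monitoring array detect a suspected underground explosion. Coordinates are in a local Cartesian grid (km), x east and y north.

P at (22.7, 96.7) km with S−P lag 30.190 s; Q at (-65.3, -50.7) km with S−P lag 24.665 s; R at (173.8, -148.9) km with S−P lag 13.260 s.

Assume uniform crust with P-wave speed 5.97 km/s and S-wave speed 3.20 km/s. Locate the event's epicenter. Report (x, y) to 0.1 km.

Distance from S−P lag: d = Δt · v_P v_S / (v_P − v_S) = Δt · (5.97·3.20)/(5.97−3.20) ≈ 6.8968·Δt.
So d_P = 208.21, d_Q = 170.11, d_R = 91.45 km.
Circle about each station: (x − 22.7)² + (y − 96.7)² = 208.21²; (x + 65.3)² + (y + 50.7)² = 170.11²; (x − 173.8)² + (y + 148.9)² = 91.45².
Subtracting the P equation from the Q and R equations removes the quadratic terms:
-176.0 x − 294.8 y = 11382.39
302.2 x − 491.2 y = 77499.77
Solving the 2×2 system: x ≈ 98.3, y ≈ -97.3 km.

(98.3, -97.3)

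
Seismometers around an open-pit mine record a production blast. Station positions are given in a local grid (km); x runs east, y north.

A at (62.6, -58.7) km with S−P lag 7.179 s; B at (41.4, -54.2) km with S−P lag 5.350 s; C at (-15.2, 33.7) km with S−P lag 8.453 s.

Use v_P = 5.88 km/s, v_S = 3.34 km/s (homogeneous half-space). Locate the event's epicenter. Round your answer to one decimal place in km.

Distance from S−P lag: d = Δt · v_P v_S / (v_P − v_S) = Δt · (5.88·3.34)/(5.88−3.34) ≈ 7.7320·Δt.
So d_A = 55.51, d_B = 41.37, d_C = 65.36 km.
Circle about each station: (x − 62.6)² + (y + 58.7)² = 55.51²; (x − 41.4)² + (y + 54.2)² = 41.37²; (x + 15.2)² + (y − 33.7)² = 65.36².
Subtracting pairs of circle equations eliminates x²+y² and gives linear equations (the radical axes):
-42.4 x + 9.0 y = -1342.97
-155.6 x + 184.8 y = -7188.29
Solving the 2×2 system: x ≈ 28.5, y ≈ -14.9 km.
Check against A (with the unrounded x, y): √((x − 62.6)²+(y + 58.7)²) = 55.51 ≈ 55.51 km. ✓

28.5 km east, -14.9 km north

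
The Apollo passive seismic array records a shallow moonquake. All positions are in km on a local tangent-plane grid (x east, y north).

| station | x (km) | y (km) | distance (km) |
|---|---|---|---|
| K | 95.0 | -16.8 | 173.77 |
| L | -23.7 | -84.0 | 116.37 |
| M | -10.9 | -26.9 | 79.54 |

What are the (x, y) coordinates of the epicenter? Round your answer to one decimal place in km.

Circle about each station: (x − 95.0)² + (y + 16.8)² = 173.77²; (x + 23.7)² + (y + 84.0)² = 116.37²; (x + 10.9)² + (y + 26.9)² = 79.54².
Subtracting pairs of circle equations eliminates x²+y² and gives linear equations (the radical axes):
-237.4 x − 134.4 y = 14964.49
-211.8 x − 20.2 y = 15404.58
Solving the 2×2 system: x ≈ -74.7, y ≈ 20.6 km.
Check against K (with the unrounded x, y): √((x − 95.0)²+(y + 16.8)²) = 173.77 ≈ 173.77 km. ✓

-74.7 km east, 20.6 km north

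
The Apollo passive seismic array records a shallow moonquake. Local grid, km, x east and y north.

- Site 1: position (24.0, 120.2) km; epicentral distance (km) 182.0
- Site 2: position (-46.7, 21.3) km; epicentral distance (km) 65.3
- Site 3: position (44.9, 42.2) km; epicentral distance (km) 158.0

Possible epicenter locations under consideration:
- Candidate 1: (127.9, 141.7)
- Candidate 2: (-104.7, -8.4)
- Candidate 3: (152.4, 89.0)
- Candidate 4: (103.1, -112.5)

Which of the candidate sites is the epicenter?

For each candidate, compare |candidate − station| to the reported distance:
Candidate 1: residuals Site 1 75.9, Site 2 146.8, Site 3 28.4 → max 146.8 km
Candidate 2: residuals Site 1 0.1, Site 2 0.1, Site 3 0.1 → max 0.1 km
Candidate 3: residuals Site 1 49.9, Site 2 145.0, Site 3 40.8 → max 145.0 km
Candidate 4: residuals Site 1 63.8, Site 2 135.6, Site 3 7.3 → max 135.6 km
Only Candidate 2 has all residuals ≈ 0.

Candidate 2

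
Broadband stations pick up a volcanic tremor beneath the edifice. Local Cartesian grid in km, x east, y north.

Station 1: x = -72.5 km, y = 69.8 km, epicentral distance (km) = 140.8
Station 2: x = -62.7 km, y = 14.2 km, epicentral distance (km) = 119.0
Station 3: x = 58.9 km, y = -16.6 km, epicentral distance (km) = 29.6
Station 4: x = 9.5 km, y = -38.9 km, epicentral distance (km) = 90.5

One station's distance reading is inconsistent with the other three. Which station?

Solve using three stations at a time. Using Station 1, Station 2, Station 3 (subtract circle equations pairwise → linear system) gives (x, y) ≈ (56.3, 12.9).
Distances from that point to each station vs reported:
  Station 1: calculated 140.8 vs reported 140.8 → residual 0.0 km
  Station 2: calculated 119.0 vs reported 119.0 → residual 0.0 km
  Station 3: calculated 29.6 vs reported 29.6 → residual 0.0 km
  Station 4: calculated 69.8 vs reported 90.5 → residual 20.7 km
Station 1, Station 2, Station 3 are mutually consistent (residuals ≈ 0); Station 4 is off by 20.7 km.

Station 4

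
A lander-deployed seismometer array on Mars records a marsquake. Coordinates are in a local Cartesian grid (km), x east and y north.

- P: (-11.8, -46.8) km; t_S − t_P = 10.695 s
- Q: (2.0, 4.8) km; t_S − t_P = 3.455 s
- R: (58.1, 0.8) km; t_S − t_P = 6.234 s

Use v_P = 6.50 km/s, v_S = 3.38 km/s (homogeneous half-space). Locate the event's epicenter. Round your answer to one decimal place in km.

Distance from S−P lag: d = Δt · v_P v_S / (v_P − v_S) = Δt · (6.50·3.38)/(6.50−3.38) ≈ 7.0417·Δt.
So d_P = 75.31, d_Q = 24.33, d_R = 43.90 km.
Circle about each station: (x + 11.8)² + (y + 46.8)² = 75.31²; (x − 2.0)² + (y − 4.8)² = 24.33²; (x − 58.1)² + (y − 0.8)² = 43.90².
Subtracting the P equation from the Q and R equations removes the quadratic terms:
27.6 x + 103.2 y = 2777.21
139.8 x + 95.2 y = 4791.16
Solving the 2×2 system: x ≈ 19.5, y ≈ 21.7 km.

(19.5, 21.7)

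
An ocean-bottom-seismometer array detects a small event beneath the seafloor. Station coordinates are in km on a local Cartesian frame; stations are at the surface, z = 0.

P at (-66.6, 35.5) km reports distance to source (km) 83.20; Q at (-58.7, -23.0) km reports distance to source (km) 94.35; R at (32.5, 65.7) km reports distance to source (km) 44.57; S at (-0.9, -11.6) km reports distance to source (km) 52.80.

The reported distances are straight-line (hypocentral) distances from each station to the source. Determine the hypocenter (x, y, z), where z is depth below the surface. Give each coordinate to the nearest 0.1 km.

(13.1, 33.4, 23.8)

Each station gives a sphere (x−x_i)² + (y−y_i)² + z² = d_i² (stations at z=0).
Subtracting the P sphere from Q and R: z² cancels, leaving linear equations in x and y:
15.8 x − 117.0 y = -3700.80
198.2 x + 60.4 y = 4612.69
Solving: x ≈ 13.095, y ≈ 33.399 km (keep extra digits for the depth step; rounded: 13.1, 33.4).
Then from the P sphere: z² = 83.20² − (x + 66.6)² − (y − 35.5)² with x = 13.095, y = 33.399, so z ≈ 23.802 ≈ 23.8 km.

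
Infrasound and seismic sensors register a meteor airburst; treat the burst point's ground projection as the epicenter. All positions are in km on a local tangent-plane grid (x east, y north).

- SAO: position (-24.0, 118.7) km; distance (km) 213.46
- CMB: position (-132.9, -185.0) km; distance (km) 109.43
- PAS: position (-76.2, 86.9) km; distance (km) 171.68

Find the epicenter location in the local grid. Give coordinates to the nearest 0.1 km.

(-90.3, -84.2)

Circle about each station: (x + 24.0)² + (y − 118.7)² = 213.46²; (x + 132.9)² + (y + 185.0)² = 109.43²; (x + 76.2)² + (y − 86.9)² = 171.68².
Subtracting the SAO equation from the CMB and PAS equations removes the quadratic terms:
-217.8 x − 607.4 y = 70811.97
-104.4 x − 63.6 y = 14783.51
Solving the 2×2 system: x ≈ -90.3, y ≈ -84.2 km.
Check against SAO (with the unrounded x, y): √((x + 24.0)²+(y − 118.7)²) = 213.46 ≈ 213.46 km. ✓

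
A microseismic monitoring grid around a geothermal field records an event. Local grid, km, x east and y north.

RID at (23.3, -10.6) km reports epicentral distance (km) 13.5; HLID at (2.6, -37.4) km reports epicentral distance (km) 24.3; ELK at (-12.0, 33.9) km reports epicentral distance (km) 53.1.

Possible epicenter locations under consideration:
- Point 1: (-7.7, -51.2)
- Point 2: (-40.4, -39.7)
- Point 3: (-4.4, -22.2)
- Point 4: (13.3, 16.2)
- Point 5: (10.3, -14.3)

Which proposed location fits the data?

Point 5

For each candidate, compare |candidate − station| to the reported distance:
Point 1: residuals RID 37.6, HLID 7.1, ELK 32.1 → max 37.6 km
Point 2: residuals RID 56.5, HLID 18.8, ELK 25.8 → max 56.5 km
Point 3: residuals RID 16.5, HLID 7.6, ELK 3.5 → max 16.5 km
Point 4: residuals RID 15.1, HLID 30.4, ELK 22.2 → max 30.4 km
Point 5: residuals RID 0.0, HLID 0.0, ELK 0.0 → max 0.0 km
Only Point 5 has all residuals ≈ 0.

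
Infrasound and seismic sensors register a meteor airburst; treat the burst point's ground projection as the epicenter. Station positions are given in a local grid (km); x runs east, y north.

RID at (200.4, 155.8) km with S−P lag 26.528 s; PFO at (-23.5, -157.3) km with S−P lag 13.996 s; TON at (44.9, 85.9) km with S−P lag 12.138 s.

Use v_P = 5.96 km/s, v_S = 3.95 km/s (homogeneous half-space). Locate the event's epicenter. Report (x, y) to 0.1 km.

Distance from S−P lag: d = Δt · v_P v_S / (v_P − v_S) = Δt · (5.96·3.95)/(5.96−3.95) ≈ 11.7124·Δt.
So d_RID = 310.71, d_PFO = 163.93, d_TON = 142.17 km.
Circle about each station: (x − 200.4)² + (y − 155.8)² = 310.71²; (x + 23.5)² + (y + 157.3)² = 163.93²; (x − 44.9)² + (y − 85.9)² = 142.17².
Subtracting pairs of circle equations eliminates x²+y² and gives linear equations (the radical axes):
-447.8 x − 626.2 y = 30529.40
-311.0 x − 139.8 y = 21289.42
Solving the 2×2 system: x ≈ -68.6, y ≈ 0.3 km.
Check against RID (with the unrounded x, y): √((x − 200.4)²+(y − 155.8)²) = 310.70 ≈ 310.71 km. ✓

-68.6 km east, 0.3 km north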